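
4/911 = 4/911 = 0.00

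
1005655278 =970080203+35575075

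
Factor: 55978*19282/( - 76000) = -269841949/19000 = - 2^( - 3) * 5^(-3) * 13^1*19^ ( - 1)*31^1*311^1*2153^1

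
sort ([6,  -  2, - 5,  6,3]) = [ - 5, - 2 , 3, 6,6]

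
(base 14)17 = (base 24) L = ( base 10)21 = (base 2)10101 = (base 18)13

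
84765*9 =762885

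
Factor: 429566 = 2^1*214783^1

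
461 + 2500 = 2961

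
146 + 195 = 341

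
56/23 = 2 + 10/23 = 2.43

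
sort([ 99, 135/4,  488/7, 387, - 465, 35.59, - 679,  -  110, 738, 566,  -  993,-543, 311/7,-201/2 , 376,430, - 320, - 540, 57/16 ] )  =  [-993,  -  679,-543,  -  540,-465,-320,  -  110,-201/2,  57/16,135/4, 35.59, 311/7, 488/7,99,376, 387 , 430, 566, 738 ] 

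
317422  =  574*553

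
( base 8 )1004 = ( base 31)GK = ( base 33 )fl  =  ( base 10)516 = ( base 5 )4031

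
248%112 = 24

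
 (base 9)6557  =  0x12df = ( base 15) 1671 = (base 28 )64F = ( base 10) 4831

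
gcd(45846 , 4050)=162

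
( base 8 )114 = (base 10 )76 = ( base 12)64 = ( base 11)6a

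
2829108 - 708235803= - 705406695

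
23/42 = 23/42  =  0.55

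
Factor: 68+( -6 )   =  62 = 2^1* 31^1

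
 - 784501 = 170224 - 954725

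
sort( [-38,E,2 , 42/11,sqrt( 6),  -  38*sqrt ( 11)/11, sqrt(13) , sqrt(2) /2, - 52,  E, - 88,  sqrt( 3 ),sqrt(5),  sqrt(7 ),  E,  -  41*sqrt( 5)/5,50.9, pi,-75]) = [-88, - 75,- 52, - 38,  -  41*sqrt(5) /5, - 38 * sqrt( 11 )/11,  sqrt( 2)/2,sqrt( 3), 2, sqrt(5 ), sqrt( 6),  sqrt( 7 ),E,E,E, pi, sqrt(13 ),  42/11, 50.9]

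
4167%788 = 227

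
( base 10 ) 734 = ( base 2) 1011011110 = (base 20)1ge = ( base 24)16e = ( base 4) 23132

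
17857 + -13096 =4761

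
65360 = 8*8170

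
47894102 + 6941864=54835966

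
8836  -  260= 8576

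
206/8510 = 103/4255 = 0.02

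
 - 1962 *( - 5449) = 10690938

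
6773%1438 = 1021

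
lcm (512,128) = 512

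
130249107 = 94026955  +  36222152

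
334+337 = 671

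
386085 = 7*55155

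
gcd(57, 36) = 3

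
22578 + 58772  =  81350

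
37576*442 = 16608592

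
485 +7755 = 8240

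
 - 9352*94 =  - 879088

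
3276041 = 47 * 69703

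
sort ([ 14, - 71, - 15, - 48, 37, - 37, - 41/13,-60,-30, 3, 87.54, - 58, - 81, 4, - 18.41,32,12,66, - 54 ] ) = [ - 81, - 71, - 60, - 58, - 54, - 48, - 37, - 30, - 18.41 , - 15, - 41/13,3 , 4 , 12, 14, 32, 37, 66, 87.54] 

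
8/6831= 8/6831 = 0.00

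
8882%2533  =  1283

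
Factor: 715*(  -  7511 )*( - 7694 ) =41319588310= 2^1*5^1*7^1*11^1*13^1*29^1*37^1*3847^1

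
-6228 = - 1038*6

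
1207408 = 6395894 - 5188486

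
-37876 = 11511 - 49387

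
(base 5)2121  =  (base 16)11e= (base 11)240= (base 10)286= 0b100011110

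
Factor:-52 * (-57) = 2964 = 2^2*3^1 * 13^1*19^1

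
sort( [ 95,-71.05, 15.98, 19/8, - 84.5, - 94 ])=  [ - 94,-84.5, - 71.05,19/8,  15.98, 95]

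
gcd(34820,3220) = 20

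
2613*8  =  20904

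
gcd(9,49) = 1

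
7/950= 7/950=0.01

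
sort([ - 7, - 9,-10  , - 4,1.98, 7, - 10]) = [ - 10, - 10, - 9, - 7,  -  4,1.98,7 ] 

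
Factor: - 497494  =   - 2^1*41^1*6067^1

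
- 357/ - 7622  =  357/7622 = 0.05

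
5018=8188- 3170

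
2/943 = 2/943 = 0.00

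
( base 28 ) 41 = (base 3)11012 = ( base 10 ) 113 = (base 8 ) 161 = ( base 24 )4H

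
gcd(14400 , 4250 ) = 50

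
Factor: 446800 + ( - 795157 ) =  - 348357 = - 3^1*151^1*769^1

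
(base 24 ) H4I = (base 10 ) 9906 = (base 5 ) 304111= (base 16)26b2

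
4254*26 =110604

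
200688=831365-630677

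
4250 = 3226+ 1024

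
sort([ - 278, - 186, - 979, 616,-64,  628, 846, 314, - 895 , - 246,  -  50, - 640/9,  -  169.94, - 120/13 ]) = [ - 979, - 895,  -  278, - 246, - 186, - 169.94,-640/9, - 64 , - 50,-120/13, 314,616 , 628, 846]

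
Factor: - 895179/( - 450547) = 3^1 * 19^(-1) * 23^(-1)* 179^1*1031^ (  -  1) *1667^1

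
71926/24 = 2996 + 11/12 =2996.92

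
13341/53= 13341/53= 251.72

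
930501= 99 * 9399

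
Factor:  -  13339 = -13339^1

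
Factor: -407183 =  - 7^1* 58169^1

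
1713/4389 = 571/1463 = 0.39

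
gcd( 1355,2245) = 5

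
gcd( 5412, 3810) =6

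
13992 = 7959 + 6033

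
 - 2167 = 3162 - 5329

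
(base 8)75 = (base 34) 1R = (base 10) 61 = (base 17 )3a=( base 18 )37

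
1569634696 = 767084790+802549906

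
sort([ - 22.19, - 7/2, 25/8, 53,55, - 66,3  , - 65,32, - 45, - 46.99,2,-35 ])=[ - 66,- 65, - 46.99, - 45, -35, - 22.19, - 7/2,2,3,25/8,32, 53, 55] 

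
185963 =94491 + 91472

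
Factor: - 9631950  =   - 2^1*3^1  *5^2*157^1*409^1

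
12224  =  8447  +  3777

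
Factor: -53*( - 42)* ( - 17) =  - 2^1 *3^1*7^1 * 17^1*53^1 = - 37842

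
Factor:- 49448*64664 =-2^6*7^1*59^1*137^1*883^1   =  - 3197505472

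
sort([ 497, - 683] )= [ - 683, 497] 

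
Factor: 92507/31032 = 2^(-3)*3^( - 2)*431^(-1)*92507^1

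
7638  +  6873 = 14511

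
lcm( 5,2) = 10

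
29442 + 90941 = 120383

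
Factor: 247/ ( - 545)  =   - 5^(-1 )* 13^1*19^1*109^( - 1) 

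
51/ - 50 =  - 2 + 49/50 = - 1.02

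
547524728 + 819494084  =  1367018812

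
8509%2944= 2621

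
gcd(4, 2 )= 2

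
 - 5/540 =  - 1/108 = - 0.01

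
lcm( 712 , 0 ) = 0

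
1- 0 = 1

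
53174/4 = 13293  +  1/2 = 13293.50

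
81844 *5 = 409220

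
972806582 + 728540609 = 1701347191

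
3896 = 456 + 3440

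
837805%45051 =26887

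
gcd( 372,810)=6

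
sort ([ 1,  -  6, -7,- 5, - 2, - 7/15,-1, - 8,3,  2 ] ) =[ - 8, - 7, - 6, - 5, - 2, - 1, - 7/15  ,  1,2  ,  3]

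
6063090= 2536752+3526338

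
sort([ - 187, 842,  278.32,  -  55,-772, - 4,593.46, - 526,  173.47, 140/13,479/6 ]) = [- 772,-526, -187,  -  55,  -  4,  140/13,  479/6,173.47 , 278.32, 593.46 , 842 ]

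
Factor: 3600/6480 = 5/9  =  3^(-2 )*5^1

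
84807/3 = 28269 = 28269.00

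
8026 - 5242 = 2784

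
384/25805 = 384/25805 = 0.01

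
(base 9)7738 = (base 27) 7m8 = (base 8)13111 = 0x1649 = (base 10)5705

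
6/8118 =1/1353 = 0.00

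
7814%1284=110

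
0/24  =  0  =  0.00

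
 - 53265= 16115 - 69380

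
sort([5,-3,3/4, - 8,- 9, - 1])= [ - 9,-8, - 3,-1, 3/4, 5 ]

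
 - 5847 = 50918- 56765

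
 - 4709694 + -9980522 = -14690216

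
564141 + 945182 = 1509323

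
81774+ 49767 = 131541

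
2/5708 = 1/2854 = 0.00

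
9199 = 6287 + 2912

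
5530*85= 470050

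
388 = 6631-6243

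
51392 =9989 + 41403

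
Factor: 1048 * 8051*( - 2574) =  - 21717991152 = -  2^4*3^2*11^1 * 13^1*83^1 * 97^1*131^1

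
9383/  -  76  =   - 124 + 41/76=- 123.46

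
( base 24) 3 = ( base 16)3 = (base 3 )10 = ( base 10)3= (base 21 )3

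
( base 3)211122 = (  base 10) 611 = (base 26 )nd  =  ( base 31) jm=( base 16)263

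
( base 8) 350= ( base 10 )232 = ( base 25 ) 97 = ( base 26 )8o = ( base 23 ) A2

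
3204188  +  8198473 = 11402661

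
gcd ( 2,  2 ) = 2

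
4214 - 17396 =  - 13182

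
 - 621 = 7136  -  7757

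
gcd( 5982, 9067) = 1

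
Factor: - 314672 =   -  2^4*71^1*277^1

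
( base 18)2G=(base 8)64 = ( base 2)110100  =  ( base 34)1i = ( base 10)52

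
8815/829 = 8815/829 =10.63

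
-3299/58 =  - 3299/58  =  - 56.88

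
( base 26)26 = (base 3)2011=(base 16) 3A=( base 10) 58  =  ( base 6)134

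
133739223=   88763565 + 44975658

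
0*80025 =0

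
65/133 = 65/133 = 0.49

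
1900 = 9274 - 7374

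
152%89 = 63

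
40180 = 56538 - 16358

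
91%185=91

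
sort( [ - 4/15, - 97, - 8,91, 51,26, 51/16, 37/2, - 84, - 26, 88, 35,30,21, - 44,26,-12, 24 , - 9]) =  [-97 , - 84,-44  ,-26,-12, - 9, - 8, - 4/15,51/16, 37/2,21, 24, 26, 26,  30, 35, 51, 88, 91] 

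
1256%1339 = 1256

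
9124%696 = 76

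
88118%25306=12200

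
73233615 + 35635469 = 108869084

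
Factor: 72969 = 3^1*13^1 * 1871^1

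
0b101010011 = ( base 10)339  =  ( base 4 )11103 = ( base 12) 243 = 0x153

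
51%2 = 1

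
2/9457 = 2/9457 = 0.00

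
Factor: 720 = 2^4*3^2*5^1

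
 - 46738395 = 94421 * (  -  495 )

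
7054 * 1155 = 8147370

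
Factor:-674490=-2^1*3^1* 5^1*22483^1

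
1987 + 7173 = 9160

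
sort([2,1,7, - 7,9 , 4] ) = [  -  7,1,2,4,7,9] 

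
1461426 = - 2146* (-681 )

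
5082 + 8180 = 13262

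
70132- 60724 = 9408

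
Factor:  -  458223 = - 3^1*19^1*8039^1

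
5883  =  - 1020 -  - 6903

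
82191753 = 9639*8527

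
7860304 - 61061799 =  - 53201495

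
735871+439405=1175276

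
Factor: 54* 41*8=2^4*3^3*41^1=17712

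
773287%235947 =65446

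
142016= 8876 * 16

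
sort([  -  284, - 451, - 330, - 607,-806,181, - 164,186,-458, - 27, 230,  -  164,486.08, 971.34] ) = [ - 806, - 607, - 458, - 451,  -  330, - 284, - 164, - 164,- 27, 181, 186,230,486.08, 971.34]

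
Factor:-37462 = - 2^1 * 18731^1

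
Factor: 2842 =2^1*7^2*29^1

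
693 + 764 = 1457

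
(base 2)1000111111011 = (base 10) 4603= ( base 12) 27B7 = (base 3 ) 20022111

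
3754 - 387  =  3367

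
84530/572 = 42265/286 = 147.78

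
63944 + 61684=125628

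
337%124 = 89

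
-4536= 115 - 4651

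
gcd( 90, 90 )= 90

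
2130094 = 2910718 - 780624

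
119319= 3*39773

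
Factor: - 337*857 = -288809 = -337^1*857^1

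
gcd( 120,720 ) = 120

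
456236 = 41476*11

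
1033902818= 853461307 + 180441511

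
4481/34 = 4481/34= 131.79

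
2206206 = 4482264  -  2276058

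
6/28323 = 2/9441 = 0.00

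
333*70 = 23310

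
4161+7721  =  11882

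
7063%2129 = 676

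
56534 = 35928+20606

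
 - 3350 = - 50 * 67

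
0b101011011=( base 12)24B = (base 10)347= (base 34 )a7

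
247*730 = 180310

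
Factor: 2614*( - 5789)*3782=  - 2^2*7^1*31^1*61^1* 827^1*1307^1 = - 57230910772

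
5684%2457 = 770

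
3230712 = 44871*72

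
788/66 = 394/33 = 11.94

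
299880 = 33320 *9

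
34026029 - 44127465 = - 10101436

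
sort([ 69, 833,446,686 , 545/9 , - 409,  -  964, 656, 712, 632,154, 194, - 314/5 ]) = [ - 964, - 409, - 314/5 , 545/9, 69,154 , 194,446, 632, 656, 686,712, 833] 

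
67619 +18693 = 86312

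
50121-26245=23876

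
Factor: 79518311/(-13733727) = -3^(  -  1)*7^(-1)*41^1*43^(  -  1) * 67^( - 1) * 227^( - 1) *479^1*4049^1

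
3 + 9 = 12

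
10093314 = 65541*154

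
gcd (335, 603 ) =67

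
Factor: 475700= 2^2*5^2*67^1*71^1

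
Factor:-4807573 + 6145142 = 1337569 = 71^1*18839^1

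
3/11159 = 3/11159  =  0.00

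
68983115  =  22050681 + 46932434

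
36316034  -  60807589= - 24491555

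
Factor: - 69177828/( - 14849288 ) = 17294457/3712322 = 2^( - 1)*3^1*17^1*109^ ( - 1 )*17029^( - 1 )*339107^1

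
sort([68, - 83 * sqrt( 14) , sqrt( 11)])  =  [-83*sqrt(14 ),sqrt(11), 68]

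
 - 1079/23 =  - 47 + 2/23 = - 46.91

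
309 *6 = 1854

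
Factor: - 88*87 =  - 2^3*3^1*11^1*29^1 = - 7656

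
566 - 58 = 508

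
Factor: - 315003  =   - 3^1 * 13^1*41^1* 197^1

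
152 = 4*38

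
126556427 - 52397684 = 74158743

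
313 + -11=302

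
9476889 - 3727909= 5748980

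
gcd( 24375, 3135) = 15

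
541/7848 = 541/7848 = 0.07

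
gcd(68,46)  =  2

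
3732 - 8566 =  - 4834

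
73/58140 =73/58140=0.00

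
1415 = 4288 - 2873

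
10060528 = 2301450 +7759078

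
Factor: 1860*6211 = 11552460  =  2^2*3^1*5^1*31^1*6211^1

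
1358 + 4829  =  6187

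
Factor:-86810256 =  - 2^4 * 3^2* 13^1 * 79^1*587^1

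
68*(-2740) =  - 186320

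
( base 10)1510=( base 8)2746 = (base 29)1N2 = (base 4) 113212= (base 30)1ka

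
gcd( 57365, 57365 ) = 57365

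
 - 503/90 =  - 503/90 = -  5.59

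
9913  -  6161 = 3752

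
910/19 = 910/19 = 47.89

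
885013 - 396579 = 488434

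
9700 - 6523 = 3177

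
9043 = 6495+2548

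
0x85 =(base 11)111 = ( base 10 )133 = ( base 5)1013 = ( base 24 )5D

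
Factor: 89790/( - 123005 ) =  -246/337=-  2^1*3^1* 41^1*337^( - 1)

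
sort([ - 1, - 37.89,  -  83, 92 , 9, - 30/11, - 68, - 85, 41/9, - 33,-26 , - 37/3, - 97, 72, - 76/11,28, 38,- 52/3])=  [  -  97, - 85, - 83 , - 68,  -  37.89,-33, - 26,  -  52/3,-37/3, - 76/11, - 30/11, - 1, 41/9,9,28,38  ,  72,  92]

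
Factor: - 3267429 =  - 3^1*11^1*99013^1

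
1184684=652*1817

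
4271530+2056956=6328486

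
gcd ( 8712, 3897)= 9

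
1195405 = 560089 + 635316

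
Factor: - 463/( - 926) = 1/2 = 2^(-1) 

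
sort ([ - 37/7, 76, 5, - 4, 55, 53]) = [ - 37/7 , - 4,5, 53, 55, 76 ] 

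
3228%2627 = 601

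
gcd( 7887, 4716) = 3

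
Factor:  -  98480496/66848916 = - 431932/293197 = -  2^2*83^1 * 449^( - 1) * 653^ ( - 1) * 1301^1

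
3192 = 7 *456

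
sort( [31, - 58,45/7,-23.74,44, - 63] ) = [  -  63, - 58,  -  23.74,45/7,31,44 ]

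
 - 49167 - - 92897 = 43730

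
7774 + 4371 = 12145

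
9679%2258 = 647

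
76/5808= 19/1452 = 0.01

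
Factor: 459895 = 5^1*19^1*47^1* 103^1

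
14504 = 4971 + 9533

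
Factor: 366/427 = 6/7 = 2^1*3^1*7^( - 1) 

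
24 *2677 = 64248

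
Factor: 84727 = 193^1*439^1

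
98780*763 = 75369140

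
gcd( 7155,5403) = 3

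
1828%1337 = 491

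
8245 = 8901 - 656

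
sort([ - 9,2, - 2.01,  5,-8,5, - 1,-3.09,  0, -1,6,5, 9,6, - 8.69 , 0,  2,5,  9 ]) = [ - 9,-8.69,  -  8, - 3.09, - 2.01,-1,-1, 0,0, 2, 2,  5,5,5,  5,  6,6, 9, 9] 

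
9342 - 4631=4711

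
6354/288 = 22 + 1/16 = 22.06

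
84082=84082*1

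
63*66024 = 4159512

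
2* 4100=8200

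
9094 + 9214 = 18308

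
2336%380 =56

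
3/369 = 1/123 = 0.01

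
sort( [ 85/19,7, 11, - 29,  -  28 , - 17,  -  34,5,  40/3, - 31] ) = [-34,-31, - 29, - 28, - 17, 85/19 , 5,7, 11 , 40/3]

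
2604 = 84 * 31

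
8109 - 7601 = 508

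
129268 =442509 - 313241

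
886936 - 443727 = 443209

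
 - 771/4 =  - 771/4  =  - 192.75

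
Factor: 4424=2^3*7^1* 79^1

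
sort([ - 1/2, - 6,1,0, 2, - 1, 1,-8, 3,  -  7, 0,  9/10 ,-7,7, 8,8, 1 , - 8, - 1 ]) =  [ - 8,  -  8,-7 , - 7,-6,-1, -1, - 1/2,0,  0 , 9/10, 1,1,1,2,  3,7,  8 , 8 ] 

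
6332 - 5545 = 787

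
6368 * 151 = 961568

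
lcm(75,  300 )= 300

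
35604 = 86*414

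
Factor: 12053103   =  3^1 * 47^1 *73^1*1171^1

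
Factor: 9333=3^2*17^1*61^1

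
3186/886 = 3+264/443=3.60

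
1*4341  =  4341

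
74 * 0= 0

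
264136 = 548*482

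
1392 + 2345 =3737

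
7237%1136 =421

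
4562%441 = 152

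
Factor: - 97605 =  - 3^4 * 5^1 * 241^1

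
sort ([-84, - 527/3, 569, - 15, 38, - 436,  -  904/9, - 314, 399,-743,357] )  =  [-743, - 436, - 314, - 527/3,  -  904/9,-84, - 15 , 38, 357,399, 569] 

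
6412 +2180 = 8592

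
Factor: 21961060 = 2^2*5^1*11^1*99823^1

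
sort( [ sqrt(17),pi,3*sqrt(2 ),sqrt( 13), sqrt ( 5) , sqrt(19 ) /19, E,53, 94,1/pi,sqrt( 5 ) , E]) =[sqrt( 19 ) /19, 1/pi , sqrt( 5),sqrt( 5 ), E,  E, pi, sqrt(13),sqrt( 17 ),  3*sqrt(2 ), 53 , 94] 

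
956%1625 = 956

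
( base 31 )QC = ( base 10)818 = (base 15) 398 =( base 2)1100110010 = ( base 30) R8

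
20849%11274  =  9575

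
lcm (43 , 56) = 2408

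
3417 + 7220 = 10637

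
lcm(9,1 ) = 9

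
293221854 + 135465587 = 428687441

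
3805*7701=29302305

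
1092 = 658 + 434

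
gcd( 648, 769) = 1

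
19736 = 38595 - 18859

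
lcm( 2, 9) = 18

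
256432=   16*16027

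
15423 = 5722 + 9701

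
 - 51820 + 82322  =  30502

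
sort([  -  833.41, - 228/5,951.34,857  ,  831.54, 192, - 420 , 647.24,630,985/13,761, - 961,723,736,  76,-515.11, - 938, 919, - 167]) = [-961, - 938, - 833.41, -515.11, - 420, - 167, - 228/5,985/13, 76,192, 630,647.24, 723, 736,761,831.54,857, 919,951.34] 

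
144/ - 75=-48/25 = - 1.92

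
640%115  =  65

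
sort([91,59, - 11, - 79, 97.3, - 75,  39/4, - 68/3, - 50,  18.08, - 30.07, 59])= [ - 79, - 75, -50, - 30.07, - 68/3 , - 11,39/4,18.08,59, 59, 91,97.3 ]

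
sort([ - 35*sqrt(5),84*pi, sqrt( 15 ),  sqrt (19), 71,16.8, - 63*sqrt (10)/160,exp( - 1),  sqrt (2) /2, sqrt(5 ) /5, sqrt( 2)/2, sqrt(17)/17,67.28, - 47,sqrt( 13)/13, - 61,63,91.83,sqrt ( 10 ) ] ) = [-35 * sqrt( 5), - 61, - 47, - 63*sqrt(10 )/160, sqrt( 17)/17,sqrt(13)/13, exp( - 1), sqrt(5)/5, sqrt( 2)/2,  sqrt( 2)/2,sqrt( 10), sqrt(15),  sqrt(19 ), 16.8,63,67.28,71,91.83,84* pi ] 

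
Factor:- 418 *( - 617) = 257906 = 2^1 * 11^1*19^1*617^1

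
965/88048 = 965/88048=0.01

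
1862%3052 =1862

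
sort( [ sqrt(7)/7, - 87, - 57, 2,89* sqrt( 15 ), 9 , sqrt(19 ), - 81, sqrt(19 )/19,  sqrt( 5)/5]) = [ - 87,  -  81, - 57, sqrt(19)/19, sqrt(7) /7, sqrt( 5 )/5, 2, sqrt(19),9,  89* sqrt(15) ]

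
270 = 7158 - 6888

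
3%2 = 1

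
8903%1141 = 916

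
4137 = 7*591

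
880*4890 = 4303200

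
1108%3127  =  1108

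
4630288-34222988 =-29592700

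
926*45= 41670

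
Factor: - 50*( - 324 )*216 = 3499200 = 2^6*3^7*5^2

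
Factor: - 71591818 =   -  2^1*37^1*43^1*149^1*151^1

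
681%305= 71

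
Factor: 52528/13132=4 = 2^2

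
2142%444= 366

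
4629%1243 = 900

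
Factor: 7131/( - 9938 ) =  - 2^( - 1)*3^1*2377^1*4969^( - 1)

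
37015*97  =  3590455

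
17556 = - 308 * ( - 57 ) 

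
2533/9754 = 2533/9754 = 0.26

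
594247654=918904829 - 324657175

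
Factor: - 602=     -  2^1*7^1*43^1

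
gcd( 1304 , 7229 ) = 1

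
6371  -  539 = 5832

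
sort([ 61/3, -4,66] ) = [- 4, 61/3,66]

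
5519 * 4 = 22076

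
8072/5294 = 1 + 1389/2647 = 1.52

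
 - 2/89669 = - 2/89669=-0.00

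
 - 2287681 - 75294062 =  - 77581743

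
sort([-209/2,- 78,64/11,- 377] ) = [-377,  -  209/2 ,-78, 64/11] 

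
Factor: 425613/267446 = 2^(  -  1)*3^1*133723^( - 1)*141871^1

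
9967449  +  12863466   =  22830915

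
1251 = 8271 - 7020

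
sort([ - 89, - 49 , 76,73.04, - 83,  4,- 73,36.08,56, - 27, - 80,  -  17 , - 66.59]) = [ - 89, - 83,-80,  -  73, - 66.59, - 49,  -  27, - 17,4,36.08, 56,73.04, 76 ] 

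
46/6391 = 46/6391 = 0.01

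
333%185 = 148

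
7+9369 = 9376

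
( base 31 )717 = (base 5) 204030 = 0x1a6d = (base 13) 3105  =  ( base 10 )6765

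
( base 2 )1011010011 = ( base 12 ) 503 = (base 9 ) 883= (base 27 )ql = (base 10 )723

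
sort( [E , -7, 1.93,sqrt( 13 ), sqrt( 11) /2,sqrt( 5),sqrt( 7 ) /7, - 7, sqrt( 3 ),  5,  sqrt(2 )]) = [ - 7, - 7,sqrt(7 )/7,  sqrt( 2 ),sqrt( 11 )/2,sqrt( 3 ),1.93 , sqrt( 5),E,  sqrt( 13), 5]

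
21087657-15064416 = 6023241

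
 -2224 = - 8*278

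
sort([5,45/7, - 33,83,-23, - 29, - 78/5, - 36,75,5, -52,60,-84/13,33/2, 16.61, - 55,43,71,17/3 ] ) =[ - 55,-52, - 36, - 33, - 29, - 23, - 78/5, -84/13,5, 5,17/3,45/7,33/2,16.61, 43, 60, 71, 75,83 ] 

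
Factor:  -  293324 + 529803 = 236479 = 236479^1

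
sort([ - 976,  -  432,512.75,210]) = [ - 976, - 432,210,512.75 ] 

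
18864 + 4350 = 23214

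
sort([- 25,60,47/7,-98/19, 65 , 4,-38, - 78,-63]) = [ - 78,-63,-38, - 25,  -  98/19, 4, 47/7,60, 65] 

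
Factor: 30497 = 30497^1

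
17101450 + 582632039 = 599733489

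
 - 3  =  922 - 925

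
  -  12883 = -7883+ - 5000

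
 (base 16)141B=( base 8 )12033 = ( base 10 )5147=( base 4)1100123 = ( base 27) 71H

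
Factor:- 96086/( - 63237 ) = 898/591=2^1* 3^( - 1)*197^(-1 )*449^1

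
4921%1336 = 913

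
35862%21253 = 14609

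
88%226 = 88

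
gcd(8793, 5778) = 9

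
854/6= 142 + 1/3 = 142.33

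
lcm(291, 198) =19206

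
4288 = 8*536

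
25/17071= 25/17071 = 0.00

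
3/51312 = 1/17104 = 0.00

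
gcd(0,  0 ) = 0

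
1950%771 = 408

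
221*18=3978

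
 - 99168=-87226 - 11942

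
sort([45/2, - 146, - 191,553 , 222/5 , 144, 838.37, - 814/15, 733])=[ - 191, - 146 , - 814/15,45/2,222/5,144, 553,733,838.37]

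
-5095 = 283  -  5378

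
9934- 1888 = 8046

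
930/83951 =930/83951 = 0.01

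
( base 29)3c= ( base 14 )71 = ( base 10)99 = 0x63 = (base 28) 3f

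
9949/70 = 142 + 9/70 = 142.13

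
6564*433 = 2842212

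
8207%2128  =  1823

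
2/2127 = 2/2127 = 0.00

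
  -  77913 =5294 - 83207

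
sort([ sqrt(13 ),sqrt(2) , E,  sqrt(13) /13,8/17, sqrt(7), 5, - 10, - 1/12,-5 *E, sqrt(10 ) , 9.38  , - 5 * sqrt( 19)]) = [ - 5*sqrt(19 ), - 5*E, - 10,-1/12,  sqrt( 13)/13,8/17, sqrt(2),sqrt(7 ),E,  sqrt(10 ), sqrt (13 ),  5,  9.38] 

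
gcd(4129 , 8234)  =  1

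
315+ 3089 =3404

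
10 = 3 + 7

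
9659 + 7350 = 17009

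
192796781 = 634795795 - 441999014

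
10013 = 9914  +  99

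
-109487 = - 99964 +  - 9523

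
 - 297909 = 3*( - 99303 )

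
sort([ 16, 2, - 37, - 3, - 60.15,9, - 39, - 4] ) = [ - 60.15, - 39  , - 37, - 4, - 3, 2, 9,  16 ]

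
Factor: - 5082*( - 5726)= 29099532=2^2*3^1 *7^2*11^2*409^1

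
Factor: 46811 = 46811^1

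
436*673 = 293428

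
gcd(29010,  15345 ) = 15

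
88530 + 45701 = 134231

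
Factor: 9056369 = 7^1*19^1*149^1*457^1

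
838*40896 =34270848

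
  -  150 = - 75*2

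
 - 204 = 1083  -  1287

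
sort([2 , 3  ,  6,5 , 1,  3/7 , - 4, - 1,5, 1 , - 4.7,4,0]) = [-4.7, - 4, - 1,  0,3/7,1, 1,  2, 3,4,5,  5 , 6 ] 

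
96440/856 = 12055/107 = 112.66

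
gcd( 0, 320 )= 320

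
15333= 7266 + 8067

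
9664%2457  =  2293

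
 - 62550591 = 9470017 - 72020608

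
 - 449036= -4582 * 98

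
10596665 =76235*139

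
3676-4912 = -1236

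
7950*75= 596250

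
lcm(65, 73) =4745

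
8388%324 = 288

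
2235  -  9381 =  - 7146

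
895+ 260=1155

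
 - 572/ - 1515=572/1515 = 0.38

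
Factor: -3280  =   - 2^4 * 5^1 * 41^1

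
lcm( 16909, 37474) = 1386538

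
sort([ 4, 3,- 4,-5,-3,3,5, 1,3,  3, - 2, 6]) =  [ - 5, - 4,- 3, - 2, 1,3, 3,3, 3, 4, 5,  6] 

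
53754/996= 8959/166 = 53.97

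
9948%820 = 108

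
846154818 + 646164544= 1492319362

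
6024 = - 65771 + 71795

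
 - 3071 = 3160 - 6231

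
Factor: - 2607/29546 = -3/34 = - 2^( - 1 )*3^1*17^( - 1 ) 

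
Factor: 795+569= 1364= 2^2*11^1*31^1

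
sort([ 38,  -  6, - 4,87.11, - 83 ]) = [ - 83, - 6, - 4,38, 87.11]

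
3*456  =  1368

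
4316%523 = 132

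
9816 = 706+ 9110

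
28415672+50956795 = 79372467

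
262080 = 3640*72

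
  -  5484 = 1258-6742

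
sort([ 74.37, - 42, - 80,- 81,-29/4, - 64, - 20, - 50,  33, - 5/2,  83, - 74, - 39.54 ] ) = [ - 81, - 80, - 74, - 64, - 50, - 42, - 39.54, - 20,-29/4, - 5/2,33,74.37,83]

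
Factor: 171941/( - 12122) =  - 2^( - 1 )* 7^2*11^1 * 19^( - 1) = - 539/38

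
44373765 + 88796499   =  133170264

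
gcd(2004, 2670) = 6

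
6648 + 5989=12637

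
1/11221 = 1/11221 = 0.00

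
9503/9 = 9503/9 = 1055.89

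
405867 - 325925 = 79942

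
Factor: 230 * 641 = 2^1*5^1*23^1 * 641^1 = 147430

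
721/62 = 11 + 39/62= 11.63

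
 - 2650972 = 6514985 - 9165957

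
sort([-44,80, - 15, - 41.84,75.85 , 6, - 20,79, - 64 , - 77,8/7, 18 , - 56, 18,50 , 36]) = [ - 77 , - 64,- 56,  -  44,-41.84 , - 20, - 15, 8/7,6 , 18,  18, 36,  50, 75.85 , 79 , 80] 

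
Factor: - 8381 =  - 17^2 * 29^1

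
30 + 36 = 66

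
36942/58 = 18471/29= 636.93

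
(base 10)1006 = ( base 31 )11e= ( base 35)SQ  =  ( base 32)VE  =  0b1111101110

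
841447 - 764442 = 77005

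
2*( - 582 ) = - 1164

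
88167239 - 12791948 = 75375291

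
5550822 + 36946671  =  42497493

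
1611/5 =322 + 1/5= 322.20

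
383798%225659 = 158139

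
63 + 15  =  78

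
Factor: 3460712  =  2^3 * 432589^1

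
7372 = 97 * 76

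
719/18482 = 719/18482 = 0.04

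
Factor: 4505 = 5^1*17^1*53^1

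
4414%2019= 376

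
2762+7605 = 10367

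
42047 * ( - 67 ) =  - 2817149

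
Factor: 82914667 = 11^1*7537697^1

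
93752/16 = 11719/2 = 5859.50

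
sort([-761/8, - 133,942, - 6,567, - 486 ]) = [ - 486, - 133, - 761/8, - 6, 567,942 ]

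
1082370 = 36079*30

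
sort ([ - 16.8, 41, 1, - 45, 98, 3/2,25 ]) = [ - 45, - 16.8,1,3/2, 25,  41, 98]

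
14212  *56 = 795872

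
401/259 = 401/259 = 1.55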